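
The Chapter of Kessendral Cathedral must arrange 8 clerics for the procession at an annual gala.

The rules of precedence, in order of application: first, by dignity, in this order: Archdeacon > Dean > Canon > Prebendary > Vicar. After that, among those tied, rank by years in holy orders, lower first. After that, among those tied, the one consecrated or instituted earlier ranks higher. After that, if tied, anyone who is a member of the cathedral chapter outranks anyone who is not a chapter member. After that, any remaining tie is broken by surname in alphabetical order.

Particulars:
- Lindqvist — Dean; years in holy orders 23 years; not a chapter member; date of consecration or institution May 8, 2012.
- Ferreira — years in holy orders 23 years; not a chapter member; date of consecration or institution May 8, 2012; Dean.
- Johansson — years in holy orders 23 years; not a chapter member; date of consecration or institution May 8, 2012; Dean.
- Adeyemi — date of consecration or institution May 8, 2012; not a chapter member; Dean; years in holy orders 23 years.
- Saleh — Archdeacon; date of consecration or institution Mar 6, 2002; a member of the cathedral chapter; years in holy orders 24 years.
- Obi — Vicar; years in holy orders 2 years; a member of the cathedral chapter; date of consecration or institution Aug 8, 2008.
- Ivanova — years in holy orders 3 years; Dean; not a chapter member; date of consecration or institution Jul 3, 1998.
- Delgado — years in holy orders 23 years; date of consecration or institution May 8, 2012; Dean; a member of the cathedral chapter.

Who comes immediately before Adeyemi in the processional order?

By dignity: Saleh (Archdeacon); then Ivanova, Delgado, Adeyemi, Ferreira, Johansson and Lindqvist (Dean); then Obi (Vicar).
Among Ivanova, Delgado, Adeyemi, Ferreira, Johansson and Lindqvist, by years in holy orders (lower first): Ivanova (3 years) before Delgado, Adeyemi, Ferreira, Johansson and Lindqvist (23 years).
Delgado, Adeyemi, Ferreira, Johansson and Lindqvist all have date of consecration or institution May 8, 2012, so the next rule applies.
Among Delgado, Adeyemi, Ferreira, Johansson and Lindqvist, a member of the cathedral chapter before not a chapter member: Delgado (a member of the cathedral chapter) before Adeyemi, Ferreira, Johansson and Lindqvist (not a chapter member).
Among Adeyemi, Ferreira, Johansson and Lindqvist, alphabetically by surname: Adeyemi before Ferreira before Johansson before Lindqvist.
Order: Saleh, Ivanova, Delgado, Adeyemi, Ferreira, Johansson, Lindqvist, Obi.

Delgado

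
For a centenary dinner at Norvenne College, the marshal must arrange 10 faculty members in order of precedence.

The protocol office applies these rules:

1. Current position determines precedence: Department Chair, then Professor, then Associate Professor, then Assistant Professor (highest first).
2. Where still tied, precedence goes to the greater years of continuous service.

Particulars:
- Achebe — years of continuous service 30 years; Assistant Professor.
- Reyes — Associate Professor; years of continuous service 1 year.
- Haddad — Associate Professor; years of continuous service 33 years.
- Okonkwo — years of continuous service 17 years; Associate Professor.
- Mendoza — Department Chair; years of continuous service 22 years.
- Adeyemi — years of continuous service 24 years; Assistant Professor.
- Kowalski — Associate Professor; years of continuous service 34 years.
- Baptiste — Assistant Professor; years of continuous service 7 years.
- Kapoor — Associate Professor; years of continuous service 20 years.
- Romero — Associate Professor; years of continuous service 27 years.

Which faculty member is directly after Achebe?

Adeyemi

By current position: Mendoza (Department Chair); then Kowalski, Haddad, Romero, Kapoor, Okonkwo and Reyes (Associate Professor); then Achebe, Adeyemi and Baptiste (Assistant Professor).
Among Kowalski, Haddad, Romero, Kapoor, Okonkwo and Reyes, by years of continuous service (higher first): Kowalski (34 years) before Haddad (33 years) before Romero (27 years) before Kapoor (20 years) before Okonkwo (17 years) before Reyes (1 year).
Among Achebe, Adeyemi and Baptiste, by years of continuous service (higher first): Achebe (30 years) before Adeyemi (24 years) before Baptiste (7 years).
Order: Mendoza, Kowalski, Haddad, Romero, Kapoor, Okonkwo, Reyes, Achebe, Adeyemi, Baptiste.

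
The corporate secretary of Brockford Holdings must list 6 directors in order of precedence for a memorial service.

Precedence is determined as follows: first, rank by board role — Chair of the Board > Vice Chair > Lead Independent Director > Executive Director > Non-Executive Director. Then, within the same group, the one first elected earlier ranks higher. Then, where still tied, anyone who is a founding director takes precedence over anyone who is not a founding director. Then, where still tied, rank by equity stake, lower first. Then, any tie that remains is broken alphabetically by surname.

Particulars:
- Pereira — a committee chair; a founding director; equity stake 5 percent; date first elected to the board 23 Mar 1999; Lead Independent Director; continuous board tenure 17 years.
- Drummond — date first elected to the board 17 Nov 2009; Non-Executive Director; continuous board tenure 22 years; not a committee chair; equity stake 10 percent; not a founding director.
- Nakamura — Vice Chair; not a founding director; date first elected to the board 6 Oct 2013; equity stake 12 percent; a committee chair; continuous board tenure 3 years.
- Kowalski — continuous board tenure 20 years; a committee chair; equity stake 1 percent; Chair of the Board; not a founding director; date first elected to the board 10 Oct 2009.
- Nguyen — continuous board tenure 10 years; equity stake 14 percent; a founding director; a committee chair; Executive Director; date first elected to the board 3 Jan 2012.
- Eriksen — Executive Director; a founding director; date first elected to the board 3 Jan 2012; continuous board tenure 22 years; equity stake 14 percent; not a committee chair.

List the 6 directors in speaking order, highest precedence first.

Kowalski, Nakamura, Pereira, Eriksen, Nguyen, Drummond

By board role: Kowalski (Chair of the Board); then Nakamura (Vice Chair); then Pereira (Lead Independent Director); then Eriksen and Nguyen (Executive Director); then Drummond (Non-Executive Director).
Eriksen and Nguyen both have date first elected to the board 3 Jan 2012, so the next rule applies.
Eriksen and Nguyen are each a founding director, so the next rule applies.
Eriksen and Nguyen both have equity stake 14 percent, so the next rule applies.
Among Eriksen and Nguyen, alphabetically by surname: Eriksen before Nguyen.
Full order: Kowalski, Nakamura, Pereira, Eriksen, Nguyen, Drummond.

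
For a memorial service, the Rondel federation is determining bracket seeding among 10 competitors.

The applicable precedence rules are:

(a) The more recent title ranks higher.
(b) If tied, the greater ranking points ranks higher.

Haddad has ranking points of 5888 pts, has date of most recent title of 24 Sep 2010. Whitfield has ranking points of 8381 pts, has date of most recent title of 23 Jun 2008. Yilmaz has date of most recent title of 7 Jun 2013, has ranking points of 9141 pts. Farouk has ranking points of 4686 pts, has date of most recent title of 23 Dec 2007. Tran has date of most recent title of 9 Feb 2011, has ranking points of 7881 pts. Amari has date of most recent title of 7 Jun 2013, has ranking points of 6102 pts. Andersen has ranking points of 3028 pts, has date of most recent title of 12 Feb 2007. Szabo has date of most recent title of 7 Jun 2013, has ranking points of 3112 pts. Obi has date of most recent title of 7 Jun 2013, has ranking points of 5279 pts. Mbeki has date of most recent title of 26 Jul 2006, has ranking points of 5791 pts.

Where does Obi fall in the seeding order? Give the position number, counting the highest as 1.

By date of most recent title (later first): Yilmaz, Amari, Obi and Szabo (each 7 Jun 2013); then Tran (9 Feb 2011); then Haddad (24 Sep 2010); then Whitfield (23 Jun 2008); then Farouk (23 Dec 2007); then Andersen (12 Feb 2007); then Mbeki (26 Jul 2006).
Among Yilmaz, Amari, Obi and Szabo, by ranking points (higher first): Yilmaz (9141 pts) before Amari (6102 pts) before Obi (5279 pts) before Szabo (3112 pts).
Order: Yilmaz, Amari, Obi, Szabo, Tran, Haddad, Whitfield, Farouk, Andersen, Mbeki. So position 3.

3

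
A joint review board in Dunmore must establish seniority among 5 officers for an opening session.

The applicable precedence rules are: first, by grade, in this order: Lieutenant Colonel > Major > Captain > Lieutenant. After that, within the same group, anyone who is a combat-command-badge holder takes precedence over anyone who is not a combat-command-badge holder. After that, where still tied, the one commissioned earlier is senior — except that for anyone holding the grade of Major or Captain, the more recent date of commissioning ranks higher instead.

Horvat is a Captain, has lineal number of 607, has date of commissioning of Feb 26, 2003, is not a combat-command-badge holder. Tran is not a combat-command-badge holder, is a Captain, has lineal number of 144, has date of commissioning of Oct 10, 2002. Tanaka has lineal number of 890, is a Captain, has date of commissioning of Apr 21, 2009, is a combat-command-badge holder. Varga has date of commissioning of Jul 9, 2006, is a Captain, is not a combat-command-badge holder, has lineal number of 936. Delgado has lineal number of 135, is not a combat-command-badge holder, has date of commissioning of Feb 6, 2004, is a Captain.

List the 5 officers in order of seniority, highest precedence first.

By grade: Tanaka, Varga, Delgado, Horvat and Tran (Captain).
Among Tanaka, Varga, Delgado, Horvat and Tran, a combat-command-badge holder before not a combat-command-badge holder: Tanaka (a combat-command-badge holder) before Varga, Delgado, Horvat and Tran (not a combat-command-badge holder).
Among Varga, Delgado, Horvat and Tran, by date of commissioning (later first) (reversed rule for this group): Varga (Jul 9, 2006) before Delgado (Feb 6, 2004) before Horvat (Feb 26, 2003) before Tran (Oct 10, 2002).
Full order: Tanaka, Varga, Delgado, Horvat, Tran.

Tanaka, Varga, Delgado, Horvat, Tran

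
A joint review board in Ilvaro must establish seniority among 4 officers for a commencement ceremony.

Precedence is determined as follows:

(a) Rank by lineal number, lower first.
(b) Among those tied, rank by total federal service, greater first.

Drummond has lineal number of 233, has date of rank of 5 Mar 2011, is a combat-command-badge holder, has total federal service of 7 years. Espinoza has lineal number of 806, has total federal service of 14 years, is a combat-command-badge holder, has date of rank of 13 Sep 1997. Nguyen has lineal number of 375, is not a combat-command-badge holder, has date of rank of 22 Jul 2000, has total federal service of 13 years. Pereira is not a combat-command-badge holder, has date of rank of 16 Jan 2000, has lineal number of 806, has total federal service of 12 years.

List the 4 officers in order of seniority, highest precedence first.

By lineal number (lower first): Drummond (233); then Nguyen (375); then Espinoza and Pereira (both 806).
Among Espinoza and Pereira, by total federal service (higher first): Espinoza (14 years) before Pereira (12 years).
Full order: Drummond, Nguyen, Espinoza, Pereira.

Drummond, Nguyen, Espinoza, Pereira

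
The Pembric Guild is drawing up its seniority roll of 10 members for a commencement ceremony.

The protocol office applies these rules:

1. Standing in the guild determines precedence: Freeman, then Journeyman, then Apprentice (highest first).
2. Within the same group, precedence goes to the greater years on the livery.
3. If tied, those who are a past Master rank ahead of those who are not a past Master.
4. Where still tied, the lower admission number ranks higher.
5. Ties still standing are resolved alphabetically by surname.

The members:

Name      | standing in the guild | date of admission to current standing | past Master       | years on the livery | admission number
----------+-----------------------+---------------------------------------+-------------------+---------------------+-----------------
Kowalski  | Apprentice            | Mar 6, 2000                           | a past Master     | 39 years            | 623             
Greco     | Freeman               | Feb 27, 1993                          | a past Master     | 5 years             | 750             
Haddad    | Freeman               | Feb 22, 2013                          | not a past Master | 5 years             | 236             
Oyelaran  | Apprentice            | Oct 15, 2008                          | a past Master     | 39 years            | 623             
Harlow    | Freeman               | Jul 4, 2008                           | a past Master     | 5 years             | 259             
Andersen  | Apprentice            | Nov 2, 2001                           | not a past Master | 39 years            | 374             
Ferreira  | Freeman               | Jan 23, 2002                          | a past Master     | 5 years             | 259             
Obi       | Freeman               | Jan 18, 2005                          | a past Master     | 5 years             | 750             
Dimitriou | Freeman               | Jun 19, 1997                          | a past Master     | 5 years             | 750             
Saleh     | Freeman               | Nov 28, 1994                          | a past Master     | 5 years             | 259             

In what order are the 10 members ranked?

Ferreira, Harlow, Saleh, Dimitriou, Greco, Obi, Haddad, Kowalski, Oyelaran, Andersen

By standing in the guild: Ferreira, Harlow, Saleh, Dimitriou, Greco, Obi and Haddad (Freeman); then Kowalski, Oyelaran and Andersen (Apprentice).
Ferreira, Harlow, Saleh, Dimitriou, Greco, Obi and Haddad all have years on the livery 5 years, so the next rule applies.
Among Ferreira, Harlow, Saleh, Dimitriou, Greco, Obi and Haddad, a past Master before not a past Master: Ferreira, Harlow, Saleh, Dimitriou, Greco and Obi (a past Master) before Haddad (not a past Master).
Among Ferreira, Harlow, Saleh, Dimitriou, Greco and Obi, by admission number (lower first): Ferreira, Harlow and Saleh (259) before Dimitriou, Greco and Obi (750).
Among Ferreira, Harlow and Saleh, alphabetically by surname: Ferreira before Harlow before Saleh.
Among Dimitriou, Greco and Obi, alphabetically by surname: Dimitriou before Greco before Obi.
Kowalski, Oyelaran and Andersen all have years on the livery 39 years, so the next rule applies.
Among Kowalski, Oyelaran and Andersen, a past Master before not a past Master: Kowalski and Oyelaran (a past Master) before Andersen (not a past Master).
Kowalski and Oyelaran both have admission number 623, so the next rule applies.
Among Kowalski and Oyelaran, alphabetically by surname: Kowalski before Oyelaran.
Full order: Ferreira, Harlow, Saleh, Dimitriou, Greco, Obi, Haddad, Kowalski, Oyelaran, Andersen.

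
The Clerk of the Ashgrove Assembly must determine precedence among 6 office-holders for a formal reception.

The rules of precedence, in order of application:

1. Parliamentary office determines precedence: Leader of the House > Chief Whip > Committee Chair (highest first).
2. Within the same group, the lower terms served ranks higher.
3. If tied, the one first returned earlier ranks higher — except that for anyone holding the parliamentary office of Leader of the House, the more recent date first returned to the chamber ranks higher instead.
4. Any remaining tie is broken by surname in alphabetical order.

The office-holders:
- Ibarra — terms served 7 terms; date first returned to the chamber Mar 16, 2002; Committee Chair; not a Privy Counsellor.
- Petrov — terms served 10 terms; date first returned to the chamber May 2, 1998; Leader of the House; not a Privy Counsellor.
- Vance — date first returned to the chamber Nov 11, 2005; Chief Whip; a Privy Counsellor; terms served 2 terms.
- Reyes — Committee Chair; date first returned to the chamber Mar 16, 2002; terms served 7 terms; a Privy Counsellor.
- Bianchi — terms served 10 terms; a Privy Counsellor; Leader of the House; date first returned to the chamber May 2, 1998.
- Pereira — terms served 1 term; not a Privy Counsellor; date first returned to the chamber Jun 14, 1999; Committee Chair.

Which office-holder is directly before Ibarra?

Pereira

By parliamentary office: Bianchi and Petrov (Leader of the House); then Vance (Chief Whip); then Pereira, Ibarra and Reyes (Committee Chair).
Bianchi and Petrov both have terms served 10 terms, so the next rule applies.
Bianchi and Petrov both have date first returned to the chamber May 2, 1998, so the next rule applies.
Among Bianchi and Petrov, alphabetically by surname: Bianchi before Petrov.
Among Pereira, Ibarra and Reyes, by terms served (lower first): Pereira (1 term) before Ibarra and Reyes (7 terms).
Ibarra and Reyes both have date first returned to the chamber Mar 16, 2002, so the next rule applies.
Among Ibarra and Reyes, alphabetically by surname: Ibarra before Reyes.
Order: Bianchi, Petrov, Vance, Pereira, Ibarra, Reyes.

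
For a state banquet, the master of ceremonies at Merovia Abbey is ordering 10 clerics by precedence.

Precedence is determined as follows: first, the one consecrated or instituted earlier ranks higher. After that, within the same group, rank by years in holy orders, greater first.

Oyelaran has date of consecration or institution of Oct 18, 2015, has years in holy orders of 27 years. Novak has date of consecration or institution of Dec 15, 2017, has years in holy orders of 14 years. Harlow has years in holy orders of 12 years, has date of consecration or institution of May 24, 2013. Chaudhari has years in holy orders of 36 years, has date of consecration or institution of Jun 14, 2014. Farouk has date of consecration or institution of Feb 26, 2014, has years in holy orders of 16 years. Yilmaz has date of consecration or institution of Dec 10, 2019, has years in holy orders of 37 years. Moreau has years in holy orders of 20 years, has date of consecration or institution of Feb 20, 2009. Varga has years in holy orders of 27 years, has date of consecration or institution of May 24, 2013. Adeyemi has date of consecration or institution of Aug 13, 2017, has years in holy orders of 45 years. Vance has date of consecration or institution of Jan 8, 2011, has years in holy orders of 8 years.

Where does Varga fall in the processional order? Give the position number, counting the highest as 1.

By date of consecration or institution (earlier first): Moreau (Feb 20, 2009); then Vance (Jan 8, 2011); then Varga and Harlow (both May 24, 2013); then Farouk (Feb 26, 2014); then Chaudhari (Jun 14, 2014); then Oyelaran (Oct 18, 2015); then Adeyemi (Aug 13, 2017); then Novak (Dec 15, 2017); then Yilmaz (Dec 10, 2019).
Among Varga and Harlow, by years in holy orders (higher first): Varga (27 years) before Harlow (12 years).
Order: Moreau, Vance, Varga, Harlow, Farouk, Chaudhari, Oyelaran, Adeyemi, Novak, Yilmaz. So position 3.

3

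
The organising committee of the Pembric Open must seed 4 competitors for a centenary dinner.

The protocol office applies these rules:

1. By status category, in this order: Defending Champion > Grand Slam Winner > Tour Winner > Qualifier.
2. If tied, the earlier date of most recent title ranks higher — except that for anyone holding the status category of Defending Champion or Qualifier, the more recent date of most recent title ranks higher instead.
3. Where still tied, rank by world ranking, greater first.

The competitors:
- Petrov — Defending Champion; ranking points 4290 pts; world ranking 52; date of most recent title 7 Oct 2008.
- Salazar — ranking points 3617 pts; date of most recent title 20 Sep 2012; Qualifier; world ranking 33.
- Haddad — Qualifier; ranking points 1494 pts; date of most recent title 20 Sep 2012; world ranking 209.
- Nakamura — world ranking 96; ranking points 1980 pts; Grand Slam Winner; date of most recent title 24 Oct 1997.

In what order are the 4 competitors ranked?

By status category: Petrov (Defending Champion); then Nakamura (Grand Slam Winner); then Haddad and Salazar (Qualifier).
Haddad and Salazar both have date of most recent title 20 Sep 2012, so the next rule applies.
Among Haddad and Salazar, by world ranking (higher first): Haddad (209) before Salazar (33).
Full order: Petrov, Nakamura, Haddad, Salazar.

Petrov, Nakamura, Haddad, Salazar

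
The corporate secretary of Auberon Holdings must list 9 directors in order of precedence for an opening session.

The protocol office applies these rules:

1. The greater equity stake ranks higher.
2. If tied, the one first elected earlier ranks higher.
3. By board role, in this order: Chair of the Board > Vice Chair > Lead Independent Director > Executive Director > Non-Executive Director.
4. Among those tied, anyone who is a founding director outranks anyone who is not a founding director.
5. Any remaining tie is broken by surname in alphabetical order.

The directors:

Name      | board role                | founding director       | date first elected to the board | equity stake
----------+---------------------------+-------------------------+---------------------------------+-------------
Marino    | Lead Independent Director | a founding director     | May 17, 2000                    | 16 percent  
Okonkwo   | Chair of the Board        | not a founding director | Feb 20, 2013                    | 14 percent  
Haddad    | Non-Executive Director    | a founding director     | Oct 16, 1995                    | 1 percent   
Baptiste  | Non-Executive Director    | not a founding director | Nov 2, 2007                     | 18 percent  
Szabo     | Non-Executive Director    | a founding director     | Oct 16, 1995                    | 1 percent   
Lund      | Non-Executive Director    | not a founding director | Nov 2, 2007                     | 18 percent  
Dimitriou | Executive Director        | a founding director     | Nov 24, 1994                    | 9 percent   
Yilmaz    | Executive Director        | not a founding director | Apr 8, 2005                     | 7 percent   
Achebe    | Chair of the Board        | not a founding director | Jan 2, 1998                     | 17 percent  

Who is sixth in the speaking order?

Dimitriou

By equity stake (higher first): Baptiste and Lund (both 18 percent); then Achebe (17 percent); then Marino (16 percent); then Okonkwo (14 percent); then Dimitriou (9 percent); then Yilmaz (7 percent); then Haddad and Szabo (both 1 percent).
Baptiste and Lund both have date first elected to the board Nov 2, 2007, so the next rule applies.
Baptiste and Lund are each Non-Executive Director, so the next rule applies.
Baptiste and Lund are each not a founding director, so the next rule applies.
Among Baptiste and Lund, alphabetically by surname: Baptiste before Lund.
Haddad and Szabo both have date first elected to the board Oct 16, 1995, so the next rule applies.
Haddad and Szabo are each Non-Executive Director, so the next rule applies.
Haddad and Szabo are each a founding director, so the next rule applies.
Among Haddad and Szabo, alphabetically by surname: Haddad before Szabo.
Order: Baptiste, Lund, Achebe, Marino, Okonkwo, Dimitriou, Yilmaz, Haddad, Szabo.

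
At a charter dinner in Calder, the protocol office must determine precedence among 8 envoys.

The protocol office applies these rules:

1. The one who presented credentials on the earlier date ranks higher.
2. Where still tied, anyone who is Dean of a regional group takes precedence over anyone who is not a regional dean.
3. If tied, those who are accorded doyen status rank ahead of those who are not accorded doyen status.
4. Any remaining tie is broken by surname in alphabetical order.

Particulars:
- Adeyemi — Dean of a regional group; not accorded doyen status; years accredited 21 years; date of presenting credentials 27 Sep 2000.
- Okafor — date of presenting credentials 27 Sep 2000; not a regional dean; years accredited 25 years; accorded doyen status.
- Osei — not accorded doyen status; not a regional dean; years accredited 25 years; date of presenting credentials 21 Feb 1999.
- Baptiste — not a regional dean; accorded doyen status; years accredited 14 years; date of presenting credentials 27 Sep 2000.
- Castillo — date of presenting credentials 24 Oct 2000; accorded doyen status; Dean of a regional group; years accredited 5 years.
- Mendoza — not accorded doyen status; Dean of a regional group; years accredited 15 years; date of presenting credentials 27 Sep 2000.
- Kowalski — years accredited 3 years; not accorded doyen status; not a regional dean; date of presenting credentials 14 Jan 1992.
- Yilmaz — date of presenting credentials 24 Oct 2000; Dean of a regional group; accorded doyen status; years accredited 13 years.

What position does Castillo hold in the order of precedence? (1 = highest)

By date of presenting credentials (earlier first): Kowalski (14 Jan 1992); then Osei (21 Feb 1999); then Adeyemi, Mendoza, Baptiste and Okafor (each 27 Sep 2000); then Castillo and Yilmaz (both 24 Oct 2000).
Among Adeyemi, Mendoza, Baptiste and Okafor, Dean of a regional group before not a regional dean: Adeyemi and Mendoza (Dean of a regional group) before Baptiste and Okafor (not a regional dean).
Adeyemi and Mendoza are each not accorded doyen status, so the next rule applies.
Among Adeyemi and Mendoza, alphabetically by surname: Adeyemi before Mendoza.
Baptiste and Okafor are each accorded doyen status, so the next rule applies.
Among Baptiste and Okafor, alphabetically by surname: Baptiste before Okafor.
Castillo and Yilmaz are each Dean of a regional group, so the next rule applies.
Castillo and Yilmaz are each accorded doyen status, so the next rule applies.
Among Castillo and Yilmaz, alphabetically by surname: Castillo before Yilmaz.
Order: Kowalski, Osei, Adeyemi, Mendoza, Baptiste, Okafor, Castillo, Yilmaz. So position 7.

7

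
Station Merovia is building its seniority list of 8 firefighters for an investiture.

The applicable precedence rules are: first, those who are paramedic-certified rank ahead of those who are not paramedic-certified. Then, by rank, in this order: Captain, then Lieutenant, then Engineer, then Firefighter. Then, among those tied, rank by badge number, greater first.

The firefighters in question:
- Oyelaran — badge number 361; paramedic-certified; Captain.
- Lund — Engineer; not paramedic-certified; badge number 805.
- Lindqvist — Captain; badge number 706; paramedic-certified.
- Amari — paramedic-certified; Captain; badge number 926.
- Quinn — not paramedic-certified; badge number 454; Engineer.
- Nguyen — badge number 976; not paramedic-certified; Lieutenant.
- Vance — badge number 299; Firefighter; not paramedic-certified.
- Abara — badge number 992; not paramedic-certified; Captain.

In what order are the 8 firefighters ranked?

Amari, Lindqvist, Oyelaran, Abara, Nguyen, Lund, Quinn, Vance

By the first rule: Amari, Lindqvist and Oyelaran (each paramedic-certified); then Abara, Nguyen, Lund, Quinn and Vance (each not paramedic-certified).
Amari, Lindqvist and Oyelaran are each Captain, so the next rule applies.
Among Amari, Lindqvist and Oyelaran, by badge number (higher first): Amari (926) before Lindqvist (706) before Oyelaran (361).
Among Abara, Nguyen, Lund, Quinn and Vance, by rank: Abara (Captain) before Nguyen (Lieutenant) before Lund and Quinn (Engineer) before Vance (Firefighter).
Among Lund and Quinn, by badge number (higher first): Lund (805) before Quinn (454).
Full order: Amari, Lindqvist, Oyelaran, Abara, Nguyen, Lund, Quinn, Vance.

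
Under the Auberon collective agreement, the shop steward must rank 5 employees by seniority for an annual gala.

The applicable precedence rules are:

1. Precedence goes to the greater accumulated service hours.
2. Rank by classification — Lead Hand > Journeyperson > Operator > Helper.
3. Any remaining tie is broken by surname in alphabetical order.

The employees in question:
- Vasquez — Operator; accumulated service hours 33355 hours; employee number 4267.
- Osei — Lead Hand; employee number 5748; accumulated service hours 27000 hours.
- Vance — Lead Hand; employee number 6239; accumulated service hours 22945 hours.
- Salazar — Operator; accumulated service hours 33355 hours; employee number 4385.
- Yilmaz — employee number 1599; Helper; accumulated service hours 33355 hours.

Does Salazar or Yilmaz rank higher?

Salazar

By accumulated service hours (higher first): Salazar, Vasquez and Yilmaz (each 33355 hours); then Osei (27000 hours); then Vance (22945 hours).
Among Salazar, Vasquez and Yilmaz, by classification: Salazar and Vasquez (Operator) before Yilmaz (Helper).
Among Salazar and Vasquez, alphabetically by surname: Salazar before Vasquez.
So Salazar takes precedence.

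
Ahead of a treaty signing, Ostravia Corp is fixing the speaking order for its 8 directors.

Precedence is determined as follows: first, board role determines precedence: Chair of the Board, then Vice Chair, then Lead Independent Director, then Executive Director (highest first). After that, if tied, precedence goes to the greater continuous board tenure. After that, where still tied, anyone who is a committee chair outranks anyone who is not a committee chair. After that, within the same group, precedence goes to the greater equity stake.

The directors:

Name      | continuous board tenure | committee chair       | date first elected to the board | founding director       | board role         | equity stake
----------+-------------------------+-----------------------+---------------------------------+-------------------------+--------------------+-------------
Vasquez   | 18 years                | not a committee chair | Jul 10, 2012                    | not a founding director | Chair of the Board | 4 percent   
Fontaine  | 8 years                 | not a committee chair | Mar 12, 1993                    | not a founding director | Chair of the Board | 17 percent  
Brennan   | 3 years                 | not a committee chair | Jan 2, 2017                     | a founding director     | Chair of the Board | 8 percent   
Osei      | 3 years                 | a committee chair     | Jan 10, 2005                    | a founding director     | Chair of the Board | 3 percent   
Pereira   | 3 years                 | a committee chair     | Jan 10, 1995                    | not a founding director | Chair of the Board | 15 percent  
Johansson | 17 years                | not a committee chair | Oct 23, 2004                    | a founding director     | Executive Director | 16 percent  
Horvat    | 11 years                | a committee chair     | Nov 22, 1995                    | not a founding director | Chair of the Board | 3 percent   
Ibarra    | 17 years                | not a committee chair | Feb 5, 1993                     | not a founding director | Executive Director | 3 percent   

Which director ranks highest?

By board role: Vasquez, Horvat, Fontaine, Pereira, Osei and Brennan (Chair of the Board); then Johansson and Ibarra (Executive Director).
Among Vasquez, Horvat, Fontaine, Pereira, Osei and Brennan, by continuous board tenure (higher first): Vasquez (18 years) before Horvat (11 years) before Fontaine (8 years) before Pereira, Osei and Brennan (3 years).
Among Pereira, Osei and Brennan, a committee chair before not a committee chair: Pereira and Osei (a committee chair) before Brennan (not a committee chair).
Among Pereira and Osei, by equity stake (higher first): Pereira (15 percent) before Osei (3 percent).
Johansson and Ibarra both have continuous board tenure 17 years, so the next rule applies.
Johansson and Ibarra are each not a committee chair, so the next rule applies.
Among Johansson and Ibarra, by equity stake (higher first): Johansson (16 percent) before Ibarra (3 percent).
Order: Vasquez, Horvat, Fontaine, Pereira, Osei, Brennan, Johansson, Ibarra.

Vasquez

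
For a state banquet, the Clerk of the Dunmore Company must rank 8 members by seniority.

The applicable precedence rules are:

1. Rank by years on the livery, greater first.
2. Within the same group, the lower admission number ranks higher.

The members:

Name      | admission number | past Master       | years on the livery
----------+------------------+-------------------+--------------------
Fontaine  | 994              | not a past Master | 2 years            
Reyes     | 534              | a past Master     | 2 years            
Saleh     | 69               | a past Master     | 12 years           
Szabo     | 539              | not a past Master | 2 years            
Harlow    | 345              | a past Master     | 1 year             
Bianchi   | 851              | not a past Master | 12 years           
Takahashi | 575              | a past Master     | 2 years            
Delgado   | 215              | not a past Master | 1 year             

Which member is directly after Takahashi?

Fontaine

By years on the livery (higher first): Saleh and Bianchi (both 12 years); then Reyes, Szabo, Takahashi and Fontaine (each 2 years); then Delgado and Harlow (both 1 year).
Among Saleh and Bianchi, by admission number (lower first): Saleh (69) before Bianchi (851).
Among Reyes, Szabo, Takahashi and Fontaine, by admission number (lower first): Reyes (534) before Szabo (539) before Takahashi (575) before Fontaine (994).
Among Delgado and Harlow, by admission number (lower first): Delgado (215) before Harlow (345).
Order: Saleh, Bianchi, Reyes, Szabo, Takahashi, Fontaine, Delgado, Harlow.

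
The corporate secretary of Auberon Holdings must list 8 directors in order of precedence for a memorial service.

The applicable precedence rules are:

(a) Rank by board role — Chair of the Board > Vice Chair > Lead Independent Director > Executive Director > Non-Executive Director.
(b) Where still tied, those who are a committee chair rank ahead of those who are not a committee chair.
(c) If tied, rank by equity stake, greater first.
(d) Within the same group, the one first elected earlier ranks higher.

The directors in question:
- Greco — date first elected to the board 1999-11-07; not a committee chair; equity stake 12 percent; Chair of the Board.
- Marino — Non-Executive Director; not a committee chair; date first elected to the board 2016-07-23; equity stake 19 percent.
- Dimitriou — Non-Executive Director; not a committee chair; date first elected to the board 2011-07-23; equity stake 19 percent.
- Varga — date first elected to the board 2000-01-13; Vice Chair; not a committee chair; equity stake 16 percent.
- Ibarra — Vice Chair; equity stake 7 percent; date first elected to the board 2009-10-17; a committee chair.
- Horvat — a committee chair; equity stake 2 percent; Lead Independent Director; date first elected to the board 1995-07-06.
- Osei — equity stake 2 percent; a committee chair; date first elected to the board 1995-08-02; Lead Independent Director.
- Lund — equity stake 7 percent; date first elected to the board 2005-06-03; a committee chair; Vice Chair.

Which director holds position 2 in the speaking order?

Lund

By board role: Greco (Chair of the Board); then Lund, Ibarra and Varga (Vice Chair); then Horvat and Osei (Lead Independent Director); then Dimitriou and Marino (Non-Executive Director).
Among Lund, Ibarra and Varga, a committee chair before not a committee chair: Lund and Ibarra (a committee chair) before Varga (not a committee chair).
Lund and Ibarra both have equity stake 7 percent, so the next rule applies.
Among Lund and Ibarra, by date first elected to the board (earlier first): Lund (2005-06-03) before Ibarra (2009-10-17).
Horvat and Osei are each a committee chair, so the next rule applies.
Horvat and Osei both have equity stake 2 percent, so the next rule applies.
Among Horvat and Osei, by date first elected to the board (earlier first): Horvat (1995-07-06) before Osei (1995-08-02).
Dimitriou and Marino are each not a committee chair, so the next rule applies.
Dimitriou and Marino both have equity stake 19 percent, so the next rule applies.
Among Dimitriou and Marino, by date first elected to the board (earlier first): Dimitriou (2011-07-23) before Marino (2016-07-23).
Order: Greco, Lund, Ibarra, Varga, Horvat, Osei, Dimitriou, Marino.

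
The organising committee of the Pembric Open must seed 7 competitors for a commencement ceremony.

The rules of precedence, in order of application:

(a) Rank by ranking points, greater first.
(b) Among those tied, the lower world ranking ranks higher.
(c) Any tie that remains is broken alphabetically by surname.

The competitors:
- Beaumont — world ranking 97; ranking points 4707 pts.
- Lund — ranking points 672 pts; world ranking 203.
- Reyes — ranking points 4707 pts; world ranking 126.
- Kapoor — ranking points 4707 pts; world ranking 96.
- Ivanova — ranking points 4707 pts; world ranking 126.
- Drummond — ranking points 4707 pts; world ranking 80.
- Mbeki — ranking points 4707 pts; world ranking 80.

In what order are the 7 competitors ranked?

By ranking points (higher first): Drummond, Mbeki, Kapoor, Beaumont, Ivanova and Reyes (each 4707 pts); then Lund (672 pts).
Among Drummond, Mbeki, Kapoor, Beaumont, Ivanova and Reyes, by world ranking (lower first): Drummond and Mbeki (80) before Kapoor (96) before Beaumont (97) before Ivanova and Reyes (126).
Among Drummond and Mbeki, alphabetically by surname: Drummond before Mbeki.
Among Ivanova and Reyes, alphabetically by surname: Ivanova before Reyes.
Full order: Drummond, Mbeki, Kapoor, Beaumont, Ivanova, Reyes, Lund.

Drummond, Mbeki, Kapoor, Beaumont, Ivanova, Reyes, Lund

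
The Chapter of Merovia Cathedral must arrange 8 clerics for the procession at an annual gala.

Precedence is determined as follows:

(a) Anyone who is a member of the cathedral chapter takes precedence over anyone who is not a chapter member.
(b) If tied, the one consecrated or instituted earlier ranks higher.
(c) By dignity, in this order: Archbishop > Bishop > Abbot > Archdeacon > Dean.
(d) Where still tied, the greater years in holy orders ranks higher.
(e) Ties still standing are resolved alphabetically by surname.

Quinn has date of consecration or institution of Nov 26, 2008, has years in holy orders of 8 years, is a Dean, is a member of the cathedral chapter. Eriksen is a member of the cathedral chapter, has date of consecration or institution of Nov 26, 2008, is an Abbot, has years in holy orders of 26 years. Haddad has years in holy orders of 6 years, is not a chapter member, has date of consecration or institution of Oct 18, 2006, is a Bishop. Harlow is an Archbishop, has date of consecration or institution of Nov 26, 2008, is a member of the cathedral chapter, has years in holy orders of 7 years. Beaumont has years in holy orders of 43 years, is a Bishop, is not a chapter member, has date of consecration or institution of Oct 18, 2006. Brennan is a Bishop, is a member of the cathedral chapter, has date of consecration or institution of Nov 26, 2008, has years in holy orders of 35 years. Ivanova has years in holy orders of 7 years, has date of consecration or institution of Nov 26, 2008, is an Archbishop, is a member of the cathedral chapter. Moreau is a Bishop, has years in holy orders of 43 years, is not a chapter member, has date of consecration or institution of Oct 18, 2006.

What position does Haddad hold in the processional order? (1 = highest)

By the first rule: Harlow, Ivanova, Brennan, Eriksen and Quinn (each a member of the cathedral chapter); then Beaumont, Moreau and Haddad (each not a chapter member).
Harlow, Ivanova, Brennan, Eriksen and Quinn all have date of consecration or institution Nov 26, 2008, so the next rule applies.
Among Harlow, Ivanova, Brennan, Eriksen and Quinn, by dignity: Harlow and Ivanova (Archbishop) before Brennan (Bishop) before Eriksen (Abbot) before Quinn (Dean).
Harlow and Ivanova both have years in holy orders 7 years, so the next rule applies.
Among Harlow and Ivanova, alphabetically by surname: Harlow before Ivanova.
Beaumont, Moreau and Haddad all have date of consecration or institution Oct 18, 2006, so the next rule applies.
Beaumont, Moreau and Haddad are each Bishop, so the next rule applies.
Among Beaumont, Moreau and Haddad, by years in holy orders (higher first): Beaumont and Moreau (43 years) before Haddad (6 years).
Among Beaumont and Moreau, alphabetically by surname: Beaumont before Moreau.
Order: Harlow, Ivanova, Brennan, Eriksen, Quinn, Beaumont, Moreau, Haddad. So position 8.

8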